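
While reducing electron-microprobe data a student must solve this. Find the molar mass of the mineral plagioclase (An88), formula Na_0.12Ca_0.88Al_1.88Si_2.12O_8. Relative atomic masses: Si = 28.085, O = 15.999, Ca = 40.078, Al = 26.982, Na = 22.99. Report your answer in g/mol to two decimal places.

M = 0.12(22.99) + 0.88(40.078) + 1.88(26.982) + 2.12(28.085) + 8(15.999)

276.29 g/mol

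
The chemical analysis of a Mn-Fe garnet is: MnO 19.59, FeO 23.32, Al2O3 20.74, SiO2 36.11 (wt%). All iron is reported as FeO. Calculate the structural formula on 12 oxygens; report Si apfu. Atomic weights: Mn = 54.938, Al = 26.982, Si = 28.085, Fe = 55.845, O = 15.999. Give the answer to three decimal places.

2.989 Si apfu

19.59 wt% MnO ÷ 70.937 g/mol = 0.27616 mol, giving 0.27616 Mn and 0.27616 O.
23.32 wt% FeO ÷ 71.844 g/mol = 0.32459 mol, giving 0.32459 Fe and 0.32459 O.
20.74 wt% Al2O3 ÷ 101.961 g/mol = 0.20341 mol, giving 0.40682 Al and 0.61023 O.
36.11 wt% SiO2 ÷ 60.083 g/mol = 0.60100 mol, giving 0.60100 Si and 1.20200 O.
Oxygen sums to 2.41298; scaling by 12/2.41298 = 4.97310 puts the formula on 12 O.
Si: 0.60100 × 4.97310 = 2.989 atoms per formula unit.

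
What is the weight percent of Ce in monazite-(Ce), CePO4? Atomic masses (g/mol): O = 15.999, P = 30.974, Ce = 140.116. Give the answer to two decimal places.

59.60 wt%

Formula mass = 1·140.116 + 1·30.974 + 4·15.999 = 235.086 g/mol, of which 140.116 g is Ce.
So Ce makes up 140.116/235.086 = 0.5960 of the mass, i.e. 59.60%.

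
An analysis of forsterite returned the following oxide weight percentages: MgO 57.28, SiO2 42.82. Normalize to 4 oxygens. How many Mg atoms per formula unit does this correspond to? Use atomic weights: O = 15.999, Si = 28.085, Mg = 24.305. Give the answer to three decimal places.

1.997 Mg apfu

57.28 wt% MgO ÷ 40.304 g/mol = 1.42120 mol, giving 1.42120 Mg and 1.42120 O.
42.82 wt% SiO2 ÷ 60.083 g/mol = 0.71268 mol, giving 0.71268 Si and 1.42536 O.
Oxygen sums to 2.84656; scaling by 4/2.84656 = 1.40520 puts the formula on 4 O.
Mg: 1.42120 × 1.40520 = 1.997 atoms per formula unit.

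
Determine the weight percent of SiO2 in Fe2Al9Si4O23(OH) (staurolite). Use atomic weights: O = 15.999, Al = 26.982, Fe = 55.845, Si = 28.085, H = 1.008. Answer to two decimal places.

28.21 wt%

Molar mass of Fe2Al9Si4O23(OH) = 2*55.845 + 9*26.982 + 4*28.085 + 24*15.999 + 1*1.008 = 851.852 g/mol.
Each formula unit contains 4 Si, equivalent to 4/1 = 4.0000 mol SiO2.
M(SiO2) = 1×28.085 + 2×15.999 = 60.083 g/mol.
Mass of SiO2 per formula unit = 4.0000 × 60.083 = 240.332 g.
SiO2 wt% = 240.332 / 851.852 × 100 = 28.21%.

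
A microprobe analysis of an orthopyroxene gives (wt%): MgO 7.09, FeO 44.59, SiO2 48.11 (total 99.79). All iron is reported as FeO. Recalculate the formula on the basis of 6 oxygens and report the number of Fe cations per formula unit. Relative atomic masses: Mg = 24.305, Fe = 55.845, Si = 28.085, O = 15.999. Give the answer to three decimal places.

MgO (M=40.304): mol = 0.17591; Mg = 0.17591, O = 0.17591.
FeO (M=71.844): mol = 0.62065; Fe = 0.62065, O = 0.62065.
SiO2 (M=60.083): mol = 0.80073; Si = 0.80073, O = 1.60146.
ΣO = 2.39802; factor = 6/ΣO = 2.50206.
Fe apfu = 0.62065 × 2.50206 = 1.553.

1.553 Fe apfu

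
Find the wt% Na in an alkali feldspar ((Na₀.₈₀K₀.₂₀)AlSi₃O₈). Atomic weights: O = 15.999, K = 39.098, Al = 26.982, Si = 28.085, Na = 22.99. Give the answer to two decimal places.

M((Na₀.₈₀K₀.₂₀)AlSi₃O₈) = 265.441 g/mol.
Na contributes 0.80 × 22.99 = 18.392 g per mole.
18.392/265.441 = 0.0693 → 6.93%.

6.93 mass %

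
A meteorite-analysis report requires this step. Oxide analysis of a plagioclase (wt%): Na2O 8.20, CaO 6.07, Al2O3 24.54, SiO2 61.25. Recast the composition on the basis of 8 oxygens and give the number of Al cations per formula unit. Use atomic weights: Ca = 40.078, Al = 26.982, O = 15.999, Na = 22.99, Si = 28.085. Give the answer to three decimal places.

1.283 Al apfu

Na2O (M=61.979): mol = 0.13230; Na = 0.26460, O = 0.13230.
CaO (M=56.077): mol = 0.10824; Ca = 0.10824, O = 0.10824.
Al2O3 (M=101.961): mol = 0.24068; Al = 0.48136, O = 0.72204.
SiO2 (M=60.083): mol = 1.01942; Si = 1.01942, O = 2.03884.
ΣO = 3.00142; factor = 8/ΣO = 2.66541.
Al apfu = 0.48136 × 2.66541 = 1.283.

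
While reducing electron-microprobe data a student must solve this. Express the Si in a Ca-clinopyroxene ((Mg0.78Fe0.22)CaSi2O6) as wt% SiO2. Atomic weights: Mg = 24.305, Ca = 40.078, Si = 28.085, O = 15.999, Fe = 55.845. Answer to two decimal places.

53.77 wt%

Molar mass of (Mg0.78Fe0.22)CaSi2O6 = 0.78*24.305 + 0.22*55.845 + 1*40.078 + 2*28.085 + 6*15.999 = 223.486 g/mol.
Each formula unit contains 2 Si, equivalent to 2/1 = 2.0000 mol SiO2.
M(SiO2) = 1×28.085 + 2×15.999 = 60.083 g/mol.
Mass of SiO2 per formula unit = 2.0000 × 60.083 = 120.166 g.
SiO2 wt% = 120.166 / 223.486 × 100 = 53.77%.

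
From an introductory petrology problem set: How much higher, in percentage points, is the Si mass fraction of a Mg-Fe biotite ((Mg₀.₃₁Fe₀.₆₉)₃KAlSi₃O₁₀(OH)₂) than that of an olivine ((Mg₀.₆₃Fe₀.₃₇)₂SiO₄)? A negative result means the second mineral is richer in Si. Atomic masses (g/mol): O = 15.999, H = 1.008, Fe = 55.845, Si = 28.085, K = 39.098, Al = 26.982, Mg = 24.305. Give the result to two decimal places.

First mineral: 84.255 g Si in 482.542 g formula = 17.46 wt% Si.
Second mineral: 28.085 g Si in 164.031 g formula = 17.12 wt% Si.
17.46% − 17.12% gives a difference of 0.34 percentage points.

0.34 percentage points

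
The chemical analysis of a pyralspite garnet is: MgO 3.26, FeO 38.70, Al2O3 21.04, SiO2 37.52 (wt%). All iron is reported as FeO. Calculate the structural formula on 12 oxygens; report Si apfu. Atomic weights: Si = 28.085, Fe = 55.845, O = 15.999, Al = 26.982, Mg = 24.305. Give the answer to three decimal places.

3.012 Si apfu

3.26 wt% MgO ÷ 40.304 g/mol = 0.08089 mol, giving 0.08089 Mg and 0.08089 O.
38.70 wt% FeO ÷ 71.844 g/mol = 0.53867 mol, giving 0.53867 Fe and 0.53867 O.
21.04 wt% Al2O3 ÷ 101.961 g/mol = 0.20635 mol, giving 0.41270 Al and 0.61905 O.
37.52 wt% SiO2 ÷ 60.083 g/mol = 0.62447 mol, giving 0.62447 Si and 1.24894 O.
Oxygen sums to 2.48755; scaling by 12/2.48755 = 4.82402 puts the formula on 12 O.
Si: 0.62447 × 4.82402 = 3.012 atoms per formula unit.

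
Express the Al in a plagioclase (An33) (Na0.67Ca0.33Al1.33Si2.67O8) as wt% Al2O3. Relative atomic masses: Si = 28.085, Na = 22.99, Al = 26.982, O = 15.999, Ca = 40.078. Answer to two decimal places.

M(Na0.67Ca0.33Al1.33Si2.67O8) = 267.494 g/mol; M(Al2O3) = 101.961 g/mol.
Moles Al2O3 per formula unit = 1.33 Al ÷ 2 = 0.6650.
Al2O3 fraction = (0.6650 × 101.961) / 267.494 = 67.804/267.494 = 0.2535.

25.35 wt%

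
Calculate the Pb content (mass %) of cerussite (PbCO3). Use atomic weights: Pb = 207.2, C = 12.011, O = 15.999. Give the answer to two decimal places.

M(PbCO3) = 267.208 g/mol.
Pb contributes 1 × 207.2 = 207.200 g per mole.
207.200/267.208 = 0.7754 → 77.54%.

77.54 mass %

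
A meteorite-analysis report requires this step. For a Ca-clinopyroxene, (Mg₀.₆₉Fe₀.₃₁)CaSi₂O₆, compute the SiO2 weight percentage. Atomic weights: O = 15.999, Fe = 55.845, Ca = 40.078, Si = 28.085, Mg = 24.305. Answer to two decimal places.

Formula mass = 226.324 g/mol.
2 Si → 2.0000 mol SiO2 per formula unit; M(SiO2) = 60.083, so SiO2 mass = 120.166 g.
120.166/226.324 × 100 = 53.09 wt%.

53.09 wt%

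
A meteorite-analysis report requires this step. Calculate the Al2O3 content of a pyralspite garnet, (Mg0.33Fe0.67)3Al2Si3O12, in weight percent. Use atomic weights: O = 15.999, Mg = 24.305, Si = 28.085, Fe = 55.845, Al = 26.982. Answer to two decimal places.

21.86 wt%

M((Mg0.33Fe0.67)3Al2Si3O12) = 466.517 g/mol; M(Al2O3) = 101.961 g/mol.
Moles Al2O3 per formula unit = 2 Al ÷ 2 = 1.0000.
Al2O3 fraction = (1.0000 × 101.961) / 466.517 = 101.961/466.517 = 0.2186.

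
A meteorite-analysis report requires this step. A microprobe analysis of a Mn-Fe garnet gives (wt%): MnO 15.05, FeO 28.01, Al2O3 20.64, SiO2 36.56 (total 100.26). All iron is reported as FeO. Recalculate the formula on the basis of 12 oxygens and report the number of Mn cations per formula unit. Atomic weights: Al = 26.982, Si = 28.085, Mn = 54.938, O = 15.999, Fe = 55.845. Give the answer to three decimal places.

15.05 wt% MnO ÷ 70.937 g/mol = 0.21216 mol, giving 0.21216 Mn and 0.21216 O.
28.01 wt% FeO ÷ 71.844 g/mol = 0.38987 mol, giving 0.38987 Fe and 0.38987 O.
20.64 wt% Al2O3 ÷ 101.961 g/mol = 0.20243 mol, giving 0.40486 Al and 0.60729 O.
36.56 wt% SiO2 ÷ 60.083 g/mol = 0.60849 mol, giving 0.60849 Si and 1.21698 O.
Oxygen sums to 2.42630; scaling by 12/2.42630 = 4.94580 puts the formula on 12 O.
Mn: 0.21216 × 4.94580 = 1.049 atoms per formula unit.

1.049 Mn apfu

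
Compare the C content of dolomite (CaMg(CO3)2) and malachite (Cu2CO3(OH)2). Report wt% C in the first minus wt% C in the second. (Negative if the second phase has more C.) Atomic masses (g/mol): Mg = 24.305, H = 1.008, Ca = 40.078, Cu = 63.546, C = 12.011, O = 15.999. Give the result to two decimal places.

C in CaMg(CO3)2: molar mass 184.399 g/mol; 2×12.011 = 24.022 g → 13.03 wt%.
C in Cu2CO3(OH)2: molar mass 221.114 g/mol; 1×12.011 = 12.011 g → 5.43 wt%.
Difference = 13.03 − 5.43 = 7.60 percentage points.

7.60 percentage points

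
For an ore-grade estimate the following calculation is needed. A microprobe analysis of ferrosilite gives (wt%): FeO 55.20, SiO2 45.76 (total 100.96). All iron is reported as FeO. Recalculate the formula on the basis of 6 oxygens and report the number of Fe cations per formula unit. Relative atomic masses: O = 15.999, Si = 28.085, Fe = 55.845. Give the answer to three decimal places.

2.012 Fe apfu

55.20 wt% FeO ÷ 71.844 g/mol = 0.76833 mol, giving 0.76833 Fe and 0.76833 O.
45.76 wt% SiO2 ÷ 60.083 g/mol = 0.76161 mol, giving 0.76161 Si and 1.52322 O.
Oxygen sums to 2.29155; scaling by 6/2.29155 = 2.61832 puts the formula on 6 O.
Fe: 0.76833 × 2.61832 = 2.012 atoms per formula unit.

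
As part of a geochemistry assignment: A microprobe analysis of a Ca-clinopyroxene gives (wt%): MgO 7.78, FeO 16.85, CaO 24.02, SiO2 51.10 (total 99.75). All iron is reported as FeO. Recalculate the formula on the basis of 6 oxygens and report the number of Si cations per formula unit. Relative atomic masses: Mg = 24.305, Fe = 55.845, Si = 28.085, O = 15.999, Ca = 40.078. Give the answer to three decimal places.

7.78 wt% MgO ÷ 40.304 g/mol = 0.19303 mol, giving 0.19303 Mg and 0.19303 O.
16.85 wt% FeO ÷ 71.844 g/mol = 0.23454 mol, giving 0.23454 Fe and 0.23454 O.
24.02 wt% CaO ÷ 56.077 g/mol = 0.42834 mol, giving 0.42834 Ca and 0.42834 O.
51.10 wt% SiO2 ÷ 60.083 g/mol = 0.85049 mol, giving 0.85049 Si and 1.70098 O.
Oxygen sums to 2.55689; scaling by 6/2.55689 = 2.34660 puts the formula on 6 O.
Si: 0.85049 × 2.34660 = 1.996 atoms per formula unit.

1.996 Si apfu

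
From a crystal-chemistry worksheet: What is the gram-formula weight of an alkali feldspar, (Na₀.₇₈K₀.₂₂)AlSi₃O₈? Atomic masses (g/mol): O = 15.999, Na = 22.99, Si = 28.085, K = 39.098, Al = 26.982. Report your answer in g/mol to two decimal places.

The formula mass is the sum 0.78·22.99 + 0.22·39.098 + 1·26.982 + 3·28.085 + 8·15.999.

265.76 g/mol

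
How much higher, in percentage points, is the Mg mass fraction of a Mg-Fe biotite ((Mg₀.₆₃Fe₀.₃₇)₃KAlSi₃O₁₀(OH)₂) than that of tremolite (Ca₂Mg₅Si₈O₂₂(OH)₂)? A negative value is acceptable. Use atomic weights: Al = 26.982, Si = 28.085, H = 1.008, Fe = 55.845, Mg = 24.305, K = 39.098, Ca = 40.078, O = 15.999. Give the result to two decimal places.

Mg in (Mg₀.₆₃Fe₀.₃₇)₃KAlSi₃O₁₀(OH)₂: molar mass 452.263 g/mol; 1.89×24.305 = 45.936 g → 10.16 wt%.
Mg in Ca₂Mg₅Si₈O₂₂(OH)₂: molar mass 812.353 g/mol; 5×24.305 = 121.525 g → 14.96 wt%.
Difference = 10.16 − 14.96 = -4.80 percentage points.

-4.80 percentage points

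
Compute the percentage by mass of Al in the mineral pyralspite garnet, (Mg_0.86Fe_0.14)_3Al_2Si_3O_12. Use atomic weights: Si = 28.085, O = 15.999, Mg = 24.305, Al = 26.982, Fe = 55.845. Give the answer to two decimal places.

Molar mass of (Mg_0.86Fe_0.14)_3Al_2Si_3O_12: 2.58*24.305 + 0.42*55.845 + 2*26.982 + 3*28.085 + 12*15.999 = 416.369 g/mol.
Mass of Al per formula unit: 2 × 26.982 = 53.964 g.
Weight fraction Al = 53.964 / 416.369 = 0.1296.

12.96 mass %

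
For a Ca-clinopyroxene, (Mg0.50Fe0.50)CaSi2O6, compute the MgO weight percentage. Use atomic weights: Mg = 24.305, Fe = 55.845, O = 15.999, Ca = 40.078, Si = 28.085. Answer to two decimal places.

8.67 wt%

Formula mass = 232.317 g/mol.
0.50 Mg → 0.5000 mol MgO per formula unit; M(MgO) = 40.304, so MgO mass = 20.152 g.
20.152/232.317 × 100 = 8.67 wt%.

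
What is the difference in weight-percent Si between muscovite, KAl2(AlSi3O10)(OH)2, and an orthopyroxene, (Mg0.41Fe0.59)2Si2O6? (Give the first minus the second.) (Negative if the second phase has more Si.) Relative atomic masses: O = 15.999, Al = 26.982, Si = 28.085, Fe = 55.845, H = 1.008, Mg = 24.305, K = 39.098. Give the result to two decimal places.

M(KAl2(AlSi3O10)(OH)2) = 398.303 g/mol, so wt% Si = 84.255/398.303 × 100 = 21.15%.
M((Mg0.41Fe0.59)2Si2O6) = 237.991 g/mol, so wt% Si = 56.170/237.991 × 100 = 23.60%.
21.15 − 23.60 = -2.45 pp.

-2.45 percentage points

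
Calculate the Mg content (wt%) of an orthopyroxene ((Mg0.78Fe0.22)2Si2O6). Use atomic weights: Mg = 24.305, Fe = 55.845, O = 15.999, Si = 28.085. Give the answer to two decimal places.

17.66 wt%

Formula mass = 1.56×24.305 + 0.44×55.845 + 2×28.085 + 6×15.999 = 214.652 g/mol, of which 37.916 g is Mg.
So Mg makes up 37.916/214.652 = 0.1766 of the mass, i.e. 17.66%.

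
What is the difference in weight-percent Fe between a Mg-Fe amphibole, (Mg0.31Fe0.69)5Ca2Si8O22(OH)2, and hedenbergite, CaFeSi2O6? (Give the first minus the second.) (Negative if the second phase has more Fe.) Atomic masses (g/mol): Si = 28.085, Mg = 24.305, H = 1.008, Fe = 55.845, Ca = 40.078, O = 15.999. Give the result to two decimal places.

-1.59 percentage points

M((Mg0.31Fe0.69)5Ca2Si8O22(OH)2) = 921.166 g/mol, so wt% Fe = 192.665/921.166 × 100 = 20.92%.
M(CaFeSi2O6) = 248.087 g/mol, so wt% Fe = 55.845/248.087 × 100 = 22.51%.
20.92 − 22.51 = -1.59 pp.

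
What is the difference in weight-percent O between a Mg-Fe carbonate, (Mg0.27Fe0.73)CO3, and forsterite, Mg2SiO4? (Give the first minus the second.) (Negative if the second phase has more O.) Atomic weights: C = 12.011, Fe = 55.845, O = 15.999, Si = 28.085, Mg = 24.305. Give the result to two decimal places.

-0.77 percentage points

M((Mg0.27Fe0.73)CO3) = 107.337 g/mol, so wt% O = 47.997/107.337 × 100 = 44.72%.
M(Mg2SiO4) = 140.691 g/mol, so wt% O = 63.996/140.691 × 100 = 45.49%.
44.72 − 45.49 = -0.77 pp.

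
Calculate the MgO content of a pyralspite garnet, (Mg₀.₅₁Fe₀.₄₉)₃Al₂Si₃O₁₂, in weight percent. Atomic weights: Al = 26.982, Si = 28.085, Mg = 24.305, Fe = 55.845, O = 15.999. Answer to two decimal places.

13.72 wt%

Molar mass of (Mg₀.₅₁Fe₀.₄₉)₃Al₂Si₃O₁₂ = 1.53×24.305 + 1.47×55.845 + 2×26.982 + 3×28.085 + 12×15.999 = 449.486 g/mol.
Each formula unit contains 1.53 Mg, equivalent to 1.53/1 = 1.5300 mol MgO.
M(MgO) = 1×24.305 + 1×15.999 = 40.304 g/mol.
Mass of MgO per formula unit = 1.5300 × 40.304 = 61.665 g.
MgO wt% = 61.665 / 449.486 × 100 = 13.72%.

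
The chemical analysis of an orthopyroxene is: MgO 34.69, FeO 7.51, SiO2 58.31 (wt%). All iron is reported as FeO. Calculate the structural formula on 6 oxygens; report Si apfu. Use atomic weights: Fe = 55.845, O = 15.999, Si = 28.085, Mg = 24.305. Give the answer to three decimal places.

2.004 Si apfu

34.69 wt% MgO ÷ 40.304 g/mol = 0.86071 mol, giving 0.86071 Mg and 0.86071 O.
7.51 wt% FeO ÷ 71.844 g/mol = 0.10453 mol, giving 0.10453 Fe and 0.10453 O.
58.31 wt% SiO2 ÷ 60.083 g/mol = 0.97049 mol, giving 0.97049 Si and 1.94098 O.
Oxygen sums to 2.90622; scaling by 6/2.90622 = 2.06454 puts the formula on 6 O.
Si: 0.97049 × 2.06454 = 2.004 atoms per formula unit.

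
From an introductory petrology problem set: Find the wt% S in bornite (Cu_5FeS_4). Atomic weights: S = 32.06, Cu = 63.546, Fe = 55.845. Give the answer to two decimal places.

M(Cu_5FeS_4) = 501.815 g/mol.
S contributes 4 × 32.06 = 128.240 g per mole.
128.240/501.815 = 0.2556 → 25.56%.

25.56 wt%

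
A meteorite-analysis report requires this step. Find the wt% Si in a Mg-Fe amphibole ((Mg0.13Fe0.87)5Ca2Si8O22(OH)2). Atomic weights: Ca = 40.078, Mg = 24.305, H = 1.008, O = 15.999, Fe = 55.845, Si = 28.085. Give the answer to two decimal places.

Molar mass of (Mg0.13Fe0.87)5Ca2Si8O22(OH)2: 0.65×24.305 + 4.35×55.845 + 2×40.078 + 8×28.085 + 24×15.999 + 2×1.008 = 949.552 g/mol.
Mass of Si per formula unit: 8 × 28.085 = 224.680 g.
Weight fraction Si = 224.680 / 949.552 = 0.2366.

23.66 weight percent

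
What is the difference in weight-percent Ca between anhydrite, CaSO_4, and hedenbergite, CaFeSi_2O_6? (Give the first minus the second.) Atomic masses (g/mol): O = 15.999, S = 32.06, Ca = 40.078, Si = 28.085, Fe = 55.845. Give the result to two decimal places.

M(CaSO_4) = 136.134 g/mol, so wt% Ca = 40.078/136.134 × 100 = 29.44%.
M(CaFeSi_2O_6) = 248.087 g/mol, so wt% Ca = 40.078/248.087 × 100 = 16.15%.
29.44 − 16.15 = 13.29 pp.

13.29 percentage points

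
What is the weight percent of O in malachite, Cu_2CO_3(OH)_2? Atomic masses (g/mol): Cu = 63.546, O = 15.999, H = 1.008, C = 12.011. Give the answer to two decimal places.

36.18 wt%

Molar mass of Cu_2CO_3(OH)_2: 2×63.546 + 1×12.011 + 5×15.999 + 2×1.008 = 221.114 g/mol.
Mass of O per formula unit: 5 × 15.999 = 79.995 g.
Weight fraction O = 79.995 / 221.114 = 0.3618.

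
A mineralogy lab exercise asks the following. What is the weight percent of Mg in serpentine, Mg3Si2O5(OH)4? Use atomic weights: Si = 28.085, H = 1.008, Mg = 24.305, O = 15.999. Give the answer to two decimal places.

Molar mass of Mg3Si2O5(OH)4: 3·24.305 + 2·28.085 + 9·15.999 + 4·1.008 = 277.108 g/mol.
Mass of Mg per formula unit: 3 × 24.305 = 72.915 g.
Weight fraction Mg = 72.915 / 277.108 = 0.2631.

26.31 wt%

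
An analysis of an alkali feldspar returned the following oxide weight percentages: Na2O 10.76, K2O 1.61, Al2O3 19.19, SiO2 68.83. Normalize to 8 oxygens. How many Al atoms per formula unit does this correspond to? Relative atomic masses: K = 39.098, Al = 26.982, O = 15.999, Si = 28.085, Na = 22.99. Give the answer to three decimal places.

0.988 Al apfu

10.76 wt% Na2O ÷ 61.979 g/mol = 0.17361 mol, giving 0.34722 Na and 0.17361 O.
1.61 wt% K2O ÷ 94.195 g/mol = 0.01709 mol, giving 0.03418 K and 0.01709 O.
19.19 wt% Al2O3 ÷ 101.961 g/mol = 0.18821 mol, giving 0.37642 Al and 0.56463 O.
68.83 wt% SiO2 ÷ 60.083 g/mol = 1.14558 mol, giving 1.14558 Si and 2.29116 O.
Oxygen sums to 3.04649; scaling by 8/3.04649 = 2.62597 puts the formula on 8 O.
Al: 0.37642 × 2.62597 = 0.988 atoms per formula unit.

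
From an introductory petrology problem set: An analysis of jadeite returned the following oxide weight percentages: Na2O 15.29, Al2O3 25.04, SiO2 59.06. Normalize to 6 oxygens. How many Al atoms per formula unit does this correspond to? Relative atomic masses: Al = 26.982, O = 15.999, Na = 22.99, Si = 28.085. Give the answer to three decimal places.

15.29 wt% Na2O ÷ 61.979 g/mol = 0.24670 mol, giving 0.49340 Na and 0.24670 O.
25.04 wt% Al2O3 ÷ 101.961 g/mol = 0.24558 mol, giving 0.49116 Al and 0.73674 O.
59.06 wt% SiO2 ÷ 60.083 g/mol = 0.98297 mol, giving 0.98297 Si and 1.96594 O.
Oxygen sums to 2.94938; scaling by 6/2.94938 = 2.03433 puts the formula on 6 O.
Al: 0.49116 × 2.03433 = 0.999 atoms per formula unit.

0.999 Al apfu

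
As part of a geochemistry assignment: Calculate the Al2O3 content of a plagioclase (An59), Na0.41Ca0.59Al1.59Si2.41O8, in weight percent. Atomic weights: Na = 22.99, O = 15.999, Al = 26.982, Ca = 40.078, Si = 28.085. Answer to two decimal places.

29.84 wt%

M(Na0.41Ca0.59Al1.59Si2.41O8) = 271.650 g/mol; M(Al2O3) = 101.961 g/mol.
Moles Al2O3 per formula unit = 1.59 Al ÷ 2 = 0.7950.
Al2O3 fraction = (0.7950 × 101.961) / 271.650 = 81.059/271.650 = 0.2984.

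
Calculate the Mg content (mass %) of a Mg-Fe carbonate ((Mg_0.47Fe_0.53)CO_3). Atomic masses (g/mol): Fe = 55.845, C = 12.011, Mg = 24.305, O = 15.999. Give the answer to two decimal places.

M((Mg_0.47Fe_0.53)CO_3) = 101.029 g/mol.
Mg contributes 0.47 × 24.305 = 11.423 g per mole.
11.423/101.029 = 0.1131 → 11.31%.

11.31 mass %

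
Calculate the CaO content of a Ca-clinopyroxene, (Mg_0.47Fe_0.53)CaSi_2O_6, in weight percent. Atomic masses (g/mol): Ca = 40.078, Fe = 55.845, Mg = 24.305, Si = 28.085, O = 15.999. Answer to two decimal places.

24.04 wt%

M((Mg_0.47Fe_0.53)CaSi_2O_6) = 233.263 g/mol; M(CaO) = 56.077 g/mol.
Moles CaO per formula unit = 1 Ca ÷ 1 = 1.0000.
CaO fraction = (1.0000 × 56.077) / 233.263 = 56.077/233.263 = 0.2404.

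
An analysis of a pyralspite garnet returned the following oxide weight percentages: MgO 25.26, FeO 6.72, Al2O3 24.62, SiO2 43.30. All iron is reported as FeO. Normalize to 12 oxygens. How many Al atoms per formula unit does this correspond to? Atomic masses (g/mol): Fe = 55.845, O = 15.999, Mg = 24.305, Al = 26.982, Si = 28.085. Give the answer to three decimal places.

2.008 Al apfu

MgO: 25.26/40.304 = 0.62674 mol → 0.62674 mol Mg, 0.62674 mol O.
FeO: 6.72/71.844 = 0.09354 mol → 0.09354 mol Fe, 0.09354 mol O.
Al2O3: 24.62/101.961 = 0.24146 mol → 0.48292 mol Al, 0.72438 mol O.
SiO2: 43.30/60.083 = 0.72067 mol → 0.72067 mol Si, 1.44134 mol O.
Total oxygen = 2.88600 mol. Normalization factor = 12/2.88600 = 4.15800.
Al per 12 O = 0.48292 × 4.15800 = 2.008.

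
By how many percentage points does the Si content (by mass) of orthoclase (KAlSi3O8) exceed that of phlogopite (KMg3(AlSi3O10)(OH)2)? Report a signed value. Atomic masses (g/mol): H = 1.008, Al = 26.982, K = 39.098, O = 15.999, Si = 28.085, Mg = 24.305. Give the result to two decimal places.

10.08 percentage points

First mineral: 84.255 g Si in 278.327 g formula = 30.27 wt% Si.
Second mineral: 84.255 g Si in 417.254 g formula = 20.19 wt% Si.
30.27% − 20.19% gives a difference of 10.08 percentage points.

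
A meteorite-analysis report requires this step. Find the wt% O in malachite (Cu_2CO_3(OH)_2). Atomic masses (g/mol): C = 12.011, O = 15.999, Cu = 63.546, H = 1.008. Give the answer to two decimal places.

36.18 mass %

M(Cu_2CO_3(OH)_2) = 221.114 g/mol.
O contributes 5 × 15.999 = 79.995 g per mole.
79.995/221.114 = 0.3618 → 36.18%.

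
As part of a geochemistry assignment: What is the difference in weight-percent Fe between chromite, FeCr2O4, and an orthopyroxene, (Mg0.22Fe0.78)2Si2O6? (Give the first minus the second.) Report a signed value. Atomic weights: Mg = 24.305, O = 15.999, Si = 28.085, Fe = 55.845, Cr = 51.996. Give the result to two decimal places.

First mineral: 55.845 g Fe in 223.833 g formula = 24.95 wt% Fe.
Second mineral: 87.118 g Fe in 249.976 g formula = 34.85 wt% Fe.
24.95% − 34.85% gives a difference of -9.90 percentage points.

-9.90 percentage points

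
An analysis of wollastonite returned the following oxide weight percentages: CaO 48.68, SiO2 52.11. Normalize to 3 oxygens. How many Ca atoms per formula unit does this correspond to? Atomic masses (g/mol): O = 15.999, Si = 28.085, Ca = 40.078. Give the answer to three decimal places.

CaO (M=56.077): mol = 0.86809; Ca = 0.86809, O = 0.86809.
SiO2 (M=60.083): mol = 0.86730; Si = 0.86730, O = 1.73460.
ΣO = 2.60269; factor = 3/ΣO = 1.15265.
Ca apfu = 0.86809 × 1.15265 = 1.001.

1.001 Ca apfu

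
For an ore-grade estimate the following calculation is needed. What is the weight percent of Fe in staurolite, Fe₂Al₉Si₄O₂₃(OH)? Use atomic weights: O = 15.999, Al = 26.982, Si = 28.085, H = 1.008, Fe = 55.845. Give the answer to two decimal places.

Formula mass = 2×55.845 + 9×26.982 + 4×28.085 + 24×15.999 + 1×1.008 = 851.852 g/mol, of which 111.690 g is Fe.
So Fe makes up 111.690/851.852 = 0.1311 of the mass, i.e. 13.11%.

13.11 wt%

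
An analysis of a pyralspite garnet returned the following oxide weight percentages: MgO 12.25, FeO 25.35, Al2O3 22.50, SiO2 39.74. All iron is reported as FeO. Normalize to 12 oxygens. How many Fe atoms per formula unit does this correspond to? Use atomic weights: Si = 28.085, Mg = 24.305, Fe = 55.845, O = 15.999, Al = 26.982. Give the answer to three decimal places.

MgO (M=40.304): mol = 0.30394; Mg = 0.30394, O = 0.30394.
FeO (M=71.844): mol = 0.35285; Fe = 0.35285, O = 0.35285.
Al2O3 (M=101.961): mol = 0.22067; Al = 0.44134, O = 0.66201.
SiO2 (M=60.083): mol = 0.66142; Si = 0.66142, O = 1.32284.
ΣO = 2.64164; factor = 12/ΣO = 4.54263.
Fe apfu = 0.35285 × 4.54263 = 1.603.

1.603 Fe apfu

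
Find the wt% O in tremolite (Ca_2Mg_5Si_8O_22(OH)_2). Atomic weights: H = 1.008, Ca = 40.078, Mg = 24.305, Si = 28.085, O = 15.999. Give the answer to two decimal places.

Molar mass of Ca_2Mg_5Si_8O_22(OH)_2: 2×40.078 + 5×24.305 + 8×28.085 + 24×15.999 + 2×1.008 = 812.353 g/mol.
Mass of O per formula unit: 24 × 15.999 = 383.976 g.
Weight fraction O = 383.976 / 812.353 = 0.4727.

47.27 wt%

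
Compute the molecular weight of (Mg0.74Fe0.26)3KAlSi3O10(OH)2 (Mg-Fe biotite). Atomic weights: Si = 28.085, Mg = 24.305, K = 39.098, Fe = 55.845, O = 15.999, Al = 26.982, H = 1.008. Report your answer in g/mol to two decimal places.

M = 2.22*24.305 + 0.78*55.845 + 1*39.098 + 1*26.982 + 3*28.085 + 12*15.999 + 2*1.008

441.86 g/mol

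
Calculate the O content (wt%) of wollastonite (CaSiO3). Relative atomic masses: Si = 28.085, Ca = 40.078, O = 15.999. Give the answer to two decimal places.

Formula mass = 1·40.078 + 1·28.085 + 3·15.999 = 116.160 g/mol, of which 47.997 g is O.
So O makes up 47.997/116.160 = 0.4132 of the mass, i.e. 41.32%.

41.32 wt%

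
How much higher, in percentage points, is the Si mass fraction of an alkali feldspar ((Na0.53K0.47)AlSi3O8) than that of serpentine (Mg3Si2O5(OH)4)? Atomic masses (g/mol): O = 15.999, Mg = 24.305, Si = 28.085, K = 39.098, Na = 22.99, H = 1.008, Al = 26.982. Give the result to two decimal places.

10.96 percentage points

First mineral: 84.255 g Si in 269.790 g formula = 31.23 wt% Si.
Second mineral: 56.170 g Si in 277.108 g formula = 20.27 wt% Si.
31.23% − 20.27% gives a difference of 10.96 percentage points.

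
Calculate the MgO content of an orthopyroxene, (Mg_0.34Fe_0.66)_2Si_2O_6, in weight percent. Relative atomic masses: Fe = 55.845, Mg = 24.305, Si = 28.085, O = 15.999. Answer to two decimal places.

11.31 wt%

M((Mg_0.34Fe_0.66)_2Si_2O_6) = 242.407 g/mol; M(MgO) = 40.304 g/mol.
Moles MgO per formula unit = 0.68 Mg ÷ 1 = 0.6800.
MgO fraction = (0.6800 × 40.304) / 242.407 = 27.407/242.407 = 0.1131.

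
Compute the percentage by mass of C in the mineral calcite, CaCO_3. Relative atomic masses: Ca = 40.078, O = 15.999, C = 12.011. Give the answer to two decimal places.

M(CaCO_3) = 100.086 g/mol.
C contributes 1 × 12.011 = 12.011 g per mole.
12.011/100.086 = 0.1200 → 12.00%.

12.00 weight percent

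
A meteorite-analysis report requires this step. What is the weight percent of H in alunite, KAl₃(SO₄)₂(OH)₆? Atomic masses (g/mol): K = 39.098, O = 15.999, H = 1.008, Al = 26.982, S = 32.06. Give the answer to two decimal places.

M(KAl₃(SO₄)₂(OH)₆) = 414.198 g/mol.
H contributes 6 × 1.008 = 6.048 g per mole.
6.048/414.198 = 0.0146 → 1.46%.

1.46 weight percent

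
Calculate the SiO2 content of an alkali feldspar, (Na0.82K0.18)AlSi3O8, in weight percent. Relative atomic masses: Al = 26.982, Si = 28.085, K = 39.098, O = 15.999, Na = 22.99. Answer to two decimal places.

Formula mass = 265.118 g/mol.
3 Si → 3.0000 mol SiO2 per formula unit; M(SiO2) = 60.083, so SiO2 mass = 180.249 g.
180.249/265.118 × 100 = 67.99 wt%.

67.99 wt%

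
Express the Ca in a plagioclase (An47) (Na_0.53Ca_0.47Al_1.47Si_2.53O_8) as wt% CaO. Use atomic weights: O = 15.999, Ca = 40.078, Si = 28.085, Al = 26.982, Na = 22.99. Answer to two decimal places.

Molar mass of Na_0.53Ca_0.47Al_1.47Si_2.53O_8 = 0.53·22.99 + 0.47·40.078 + 1.47·26.982 + 2.53·28.085 + 8·15.999 = 269.732 g/mol.
Each formula unit contains 0.47 Ca, equivalent to 0.47/1 = 0.4700 mol CaO.
M(CaO) = 1×40.078 + 1×15.999 = 56.077 g/mol.
Mass of CaO per formula unit = 0.4700 × 56.077 = 26.356 g.
CaO wt% = 26.356 / 269.732 × 100 = 9.77%.

9.77 wt%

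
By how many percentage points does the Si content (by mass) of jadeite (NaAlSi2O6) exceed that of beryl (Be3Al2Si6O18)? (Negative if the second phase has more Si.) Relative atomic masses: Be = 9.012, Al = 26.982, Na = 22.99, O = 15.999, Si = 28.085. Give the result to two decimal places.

-3.56 percentage points

M(NaAlSi2O6) = 202.136 g/mol, so wt% Si = 56.170/202.136 × 100 = 27.79%.
M(Be3Al2Si6O18) = 537.492 g/mol, so wt% Si = 168.510/537.492 × 100 = 31.35%.
27.79 − 31.35 = -3.56 pp.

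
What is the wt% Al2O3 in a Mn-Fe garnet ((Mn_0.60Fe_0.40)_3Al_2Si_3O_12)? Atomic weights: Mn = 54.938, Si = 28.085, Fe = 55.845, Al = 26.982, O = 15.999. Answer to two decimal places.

M((Mn_0.60Fe_0.40)_3Al_2Si_3O_12) = 496.109 g/mol; M(Al2O3) = 101.961 g/mol.
Moles Al2O3 per formula unit = 2 Al ÷ 2 = 1.0000.
Al2O3 fraction = (1.0000 × 101.961) / 496.109 = 101.961/496.109 = 0.2055.

20.55 wt%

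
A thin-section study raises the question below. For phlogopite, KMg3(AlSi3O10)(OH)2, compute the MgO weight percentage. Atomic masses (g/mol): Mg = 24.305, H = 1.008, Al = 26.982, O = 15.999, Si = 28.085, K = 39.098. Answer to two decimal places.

M(KMg3(AlSi3O10)(OH)2) = 417.254 g/mol; M(MgO) = 40.304 g/mol.
Moles MgO per formula unit = 3 Mg ÷ 1 = 3.0000.
MgO fraction = (3.0000 × 40.304) / 417.254 = 120.912/417.254 = 0.2898.

28.98 wt%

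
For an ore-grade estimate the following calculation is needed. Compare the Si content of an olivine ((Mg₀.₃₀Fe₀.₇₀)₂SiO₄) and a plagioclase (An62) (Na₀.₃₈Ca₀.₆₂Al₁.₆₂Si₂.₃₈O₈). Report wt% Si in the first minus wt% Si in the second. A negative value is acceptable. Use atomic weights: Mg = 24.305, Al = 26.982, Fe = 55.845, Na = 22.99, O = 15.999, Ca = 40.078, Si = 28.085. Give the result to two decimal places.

M((Mg₀.₃₀Fe₀.₇₀)₂SiO₄) = 184.847 g/mol, so wt% Si = 28.085/184.847 × 100 = 15.19%.
M(Na₀.₃₈Ca₀.₆₂Al₁.₆₂Si₂.₃₈O₈) = 272.130 g/mol, so wt% Si = 66.842/272.130 × 100 = 24.56%.
15.19 − 24.56 = -9.37 pp.

-9.37 percentage points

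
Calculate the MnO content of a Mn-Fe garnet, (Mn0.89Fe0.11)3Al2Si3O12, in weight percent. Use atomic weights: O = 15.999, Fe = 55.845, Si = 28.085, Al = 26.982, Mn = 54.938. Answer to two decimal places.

38.24 wt%

Formula mass = 495.320 g/mol.
2.67 Mn → 2.6700 mol MnO per formula unit; M(MnO) = 70.937, so MnO mass = 189.402 g.
189.402/495.320 × 100 = 38.24 wt%.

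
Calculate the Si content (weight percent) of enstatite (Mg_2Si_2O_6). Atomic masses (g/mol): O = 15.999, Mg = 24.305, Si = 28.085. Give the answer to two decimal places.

M(Mg_2Si_2O_6) = 200.774 g/mol.
Si contributes 2 × 28.085 = 56.170 g per mole.
56.170/200.774 = 0.2798 → 27.98%.

27.98 weight percent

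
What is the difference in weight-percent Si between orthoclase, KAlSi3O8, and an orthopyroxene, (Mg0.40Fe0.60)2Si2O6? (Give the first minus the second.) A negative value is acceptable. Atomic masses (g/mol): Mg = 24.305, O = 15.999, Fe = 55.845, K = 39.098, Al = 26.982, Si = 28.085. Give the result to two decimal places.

Si in KAlSi3O8: molar mass 278.327 g/mol; 3×28.085 = 84.255 g → 30.27 wt%.
Si in (Mg0.40Fe0.60)2Si2O6: molar mass 238.622 g/mol; 2×28.085 = 56.170 g → 23.54 wt%.
Difference = 30.27 − 23.54 = 6.73 percentage points.

6.73 percentage points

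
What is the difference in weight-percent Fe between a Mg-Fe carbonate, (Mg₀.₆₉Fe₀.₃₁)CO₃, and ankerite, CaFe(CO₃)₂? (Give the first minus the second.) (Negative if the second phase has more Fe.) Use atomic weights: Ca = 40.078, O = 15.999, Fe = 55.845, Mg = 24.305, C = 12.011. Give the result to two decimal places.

-7.46 percentage points

Fe in (Mg₀.₆₉Fe₀.₃₁)CO₃: molar mass 94.090 g/mol; 0.31×55.845 = 17.312 g → 18.40 wt%.
Fe in CaFe(CO₃)₂: molar mass 215.939 g/mol; 1×55.845 = 55.845 g → 25.86 wt%.
Difference = 18.40 − 25.86 = -7.46 percentage points.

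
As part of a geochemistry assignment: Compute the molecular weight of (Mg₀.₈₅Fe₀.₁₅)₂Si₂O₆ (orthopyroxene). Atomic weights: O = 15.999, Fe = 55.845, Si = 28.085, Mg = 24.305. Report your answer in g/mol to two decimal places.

210.24 g/mol

M = 1.70*24.305 + 0.30*55.845 + 2*28.085 + 6*15.999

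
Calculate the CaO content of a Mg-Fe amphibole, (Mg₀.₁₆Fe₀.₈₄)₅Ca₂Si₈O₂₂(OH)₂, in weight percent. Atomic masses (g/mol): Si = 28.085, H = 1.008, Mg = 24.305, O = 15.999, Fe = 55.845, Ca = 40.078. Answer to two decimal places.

M((Mg₀.₁₆Fe₀.₈₄)₅Ca₂Si₈O₂₂(OH)₂) = 944.821 g/mol; M(CaO) = 56.077 g/mol.
Moles CaO per formula unit = 2 Ca ÷ 1 = 2.0000.
CaO fraction = (2.0000 × 56.077) / 944.821 = 112.154/944.821 = 0.1187.

11.87 wt%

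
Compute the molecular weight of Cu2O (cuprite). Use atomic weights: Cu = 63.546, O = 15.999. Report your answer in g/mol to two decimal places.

143.09 g/mol

The formula mass is the sum 2*63.546 + 1*15.999.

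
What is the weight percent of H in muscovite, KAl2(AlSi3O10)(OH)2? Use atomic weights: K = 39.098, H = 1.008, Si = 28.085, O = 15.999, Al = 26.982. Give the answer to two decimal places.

M(KAl2(AlSi3O10)(OH)2) = 398.303 g/mol.
H contributes 2 × 1.008 = 2.016 g per mole.
2.016/398.303 = 0.0051 → 0.51%.

0.51 wt%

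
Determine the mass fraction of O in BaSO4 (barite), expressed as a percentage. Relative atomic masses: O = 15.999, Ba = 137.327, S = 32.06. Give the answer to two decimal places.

Molar mass of BaSO4: 1*137.327 + 1*32.06 + 4*15.999 = 233.383 g/mol.
Mass of O per formula unit: 4 × 15.999 = 63.996 g.
Weight fraction O = 63.996 / 233.383 = 0.2742.

27.42 mass %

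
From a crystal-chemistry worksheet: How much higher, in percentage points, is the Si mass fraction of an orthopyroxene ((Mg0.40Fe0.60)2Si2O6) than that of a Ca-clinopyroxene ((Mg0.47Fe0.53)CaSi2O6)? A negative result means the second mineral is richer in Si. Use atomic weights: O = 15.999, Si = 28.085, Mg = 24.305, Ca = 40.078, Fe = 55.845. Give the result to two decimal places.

-0.54 percentage points

M((Mg0.40Fe0.60)2Si2O6) = 238.622 g/mol, so wt% Si = 56.170/238.622 × 100 = 23.54%.
M((Mg0.47Fe0.53)CaSi2O6) = 233.263 g/mol, so wt% Si = 56.170/233.263 × 100 = 24.08%.
23.54 − 24.08 = -0.54 pp.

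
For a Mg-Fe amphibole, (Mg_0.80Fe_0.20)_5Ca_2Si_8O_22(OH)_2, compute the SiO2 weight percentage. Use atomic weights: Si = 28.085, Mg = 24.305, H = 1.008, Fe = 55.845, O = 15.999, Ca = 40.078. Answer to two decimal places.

Molar mass of (Mg_0.80Fe_0.20)_5Ca_2Si_8O_22(OH)_2 = 4·24.305 + 1·55.845 + 2·40.078 + 8·28.085 + 24·15.999 + 2·1.008 = 843.893 g/mol.
Each formula unit contains 8 Si, equivalent to 8/1 = 8.0000 mol SiO2.
M(SiO2) = 1×28.085 + 2×15.999 = 60.083 g/mol.
Mass of SiO2 per formula unit = 8.0000 × 60.083 = 480.664 g.
SiO2 wt% = 480.664 / 843.893 × 100 = 56.96%.

56.96 wt%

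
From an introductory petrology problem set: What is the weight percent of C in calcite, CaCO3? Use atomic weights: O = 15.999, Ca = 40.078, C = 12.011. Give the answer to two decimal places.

12.00 mass %

Formula mass = 1*40.078 + 1*12.011 + 3*15.999 = 100.086 g/mol, of which 12.011 g is C.
So C makes up 12.011/100.086 = 0.1200 of the mass, i.e. 12.00%.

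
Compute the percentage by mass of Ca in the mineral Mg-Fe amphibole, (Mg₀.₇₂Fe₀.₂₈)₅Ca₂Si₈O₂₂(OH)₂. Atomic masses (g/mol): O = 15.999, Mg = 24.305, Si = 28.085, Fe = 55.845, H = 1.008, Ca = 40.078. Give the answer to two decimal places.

9.36 weight percent

Molar mass of (Mg₀.₇₂Fe₀.₂₈)₅Ca₂Si₈O₂₂(OH)₂: 3.60·24.305 + 1.40·55.845 + 2·40.078 + 8·28.085 + 24·15.999 + 2·1.008 = 856.509 g/mol.
Mass of Ca per formula unit: 2 × 40.078 = 80.156 g.
Weight fraction Ca = 80.156 / 856.509 = 0.0936.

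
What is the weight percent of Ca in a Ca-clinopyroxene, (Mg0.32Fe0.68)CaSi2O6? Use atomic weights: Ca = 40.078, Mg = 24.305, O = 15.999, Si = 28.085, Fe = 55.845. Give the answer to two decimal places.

M((Mg0.32Fe0.68)CaSi2O6) = 237.994 g/mol.
Ca contributes 1 × 40.078 = 40.078 g per mole.
40.078/237.994 = 0.1684 → 16.84%.

16.84 wt%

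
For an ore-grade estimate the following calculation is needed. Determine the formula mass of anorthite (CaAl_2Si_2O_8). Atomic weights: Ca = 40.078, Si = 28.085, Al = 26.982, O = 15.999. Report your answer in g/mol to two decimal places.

278.20 g/mol

Ca: 1 × 40.078 = 40.0780
Al: 2 × 26.982 = 53.9640
Si: 2 × 28.085 = 56.1700
O: 8 × 15.999 = 127.9920
Summing the contributions gives the formula mass.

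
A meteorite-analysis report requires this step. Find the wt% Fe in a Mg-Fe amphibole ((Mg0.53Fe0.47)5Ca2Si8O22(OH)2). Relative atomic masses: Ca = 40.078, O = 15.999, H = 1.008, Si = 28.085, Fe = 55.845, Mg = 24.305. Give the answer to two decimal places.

Molar mass of (Mg0.53Fe0.47)5Ca2Si8O22(OH)2: 2.65*24.305 + 2.35*55.845 + 2*40.078 + 8*28.085 + 24*15.999 + 2*1.008 = 886.472 g/mol.
Mass of Fe per formula unit: 2.35 × 55.845 = 131.236 g.
Weight fraction Fe = 131.236 / 886.472 = 0.1480.

14.80 weight percent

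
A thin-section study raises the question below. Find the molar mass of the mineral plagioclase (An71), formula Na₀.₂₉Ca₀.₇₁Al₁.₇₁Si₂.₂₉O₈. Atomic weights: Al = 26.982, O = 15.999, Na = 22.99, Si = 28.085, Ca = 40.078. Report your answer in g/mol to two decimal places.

273.57 g/mol

The formula mass is the sum 0.29·22.99 + 0.71·40.078 + 1.71·26.982 + 2.29·28.085 + 8·15.999.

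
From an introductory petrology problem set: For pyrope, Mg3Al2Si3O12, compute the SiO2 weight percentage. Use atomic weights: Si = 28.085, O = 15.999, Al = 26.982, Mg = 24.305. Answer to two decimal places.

44.71 wt%

Molar mass of Mg3Al2Si3O12 = 3×24.305 + 2×26.982 + 3×28.085 + 12×15.999 = 403.122 g/mol.
Each formula unit contains 3 Si, equivalent to 3/1 = 3.0000 mol SiO2.
M(SiO2) = 1×28.085 + 2×15.999 = 60.083 g/mol.
Mass of SiO2 per formula unit = 3.0000 × 60.083 = 180.249 g.
SiO2 wt% = 180.249 / 403.122 × 100 = 44.71%.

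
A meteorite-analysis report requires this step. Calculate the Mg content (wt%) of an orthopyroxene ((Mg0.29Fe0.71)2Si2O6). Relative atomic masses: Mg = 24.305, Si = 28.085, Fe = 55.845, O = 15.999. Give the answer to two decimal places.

5.74 wt%

Molar mass of (Mg0.29Fe0.71)2Si2O6: 0.58·24.305 + 1.42·55.845 + 2·28.085 + 6·15.999 = 245.561 g/mol.
Mass of Mg per formula unit: 0.58 × 24.305 = 14.097 g.
Weight fraction Mg = 14.097 / 245.561 = 0.0574.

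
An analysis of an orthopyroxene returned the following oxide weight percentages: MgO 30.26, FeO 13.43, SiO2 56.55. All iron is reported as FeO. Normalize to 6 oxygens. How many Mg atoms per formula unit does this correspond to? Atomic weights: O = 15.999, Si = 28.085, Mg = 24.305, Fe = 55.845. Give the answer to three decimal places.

MgO: 30.26/40.304 = 0.75079 mol → 0.75079 mol Mg, 0.75079 mol O.
FeO: 13.43/71.844 = 0.18693 mol → 0.18693 mol Fe, 0.18693 mol O.
SiO2: 56.55/60.083 = 0.94120 mol → 0.94120 mol Si, 1.88240 mol O.
Total oxygen = 2.82012 mol. Normalization factor = 6/2.82012 = 2.12757.
Mg per 6 O = 0.75079 × 2.12757 = 1.597.

1.597 Mg apfu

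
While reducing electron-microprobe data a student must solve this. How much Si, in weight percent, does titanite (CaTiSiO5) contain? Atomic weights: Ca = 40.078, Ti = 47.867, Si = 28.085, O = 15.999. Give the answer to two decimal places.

Formula mass = 1*40.078 + 1*47.867 + 1*28.085 + 5*15.999 = 196.025 g/mol, of which 28.085 g is Si.
So Si makes up 28.085/196.025 = 0.1433 of the mass, i.e. 14.33%.

14.33 weight percent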